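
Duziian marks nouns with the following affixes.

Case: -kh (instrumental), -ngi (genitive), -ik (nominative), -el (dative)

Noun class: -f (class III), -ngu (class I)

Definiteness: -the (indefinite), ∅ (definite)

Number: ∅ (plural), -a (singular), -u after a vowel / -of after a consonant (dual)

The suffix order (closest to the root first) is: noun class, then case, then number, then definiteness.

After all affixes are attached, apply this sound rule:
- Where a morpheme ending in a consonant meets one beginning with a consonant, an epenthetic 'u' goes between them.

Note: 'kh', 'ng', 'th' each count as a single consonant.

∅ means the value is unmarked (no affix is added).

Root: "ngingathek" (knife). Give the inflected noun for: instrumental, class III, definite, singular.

Attach noun class class III -f → ngingathekf.
Attach case instrumental -kh → ngingathekfkh.
Attach number singular -a → ngingathekfkha.
definiteness = definite: zero marking, form stays ngingathekfkha.
Apply epenthesis: ngingathekfkha → ngingathekufukha.

ngingathekufukha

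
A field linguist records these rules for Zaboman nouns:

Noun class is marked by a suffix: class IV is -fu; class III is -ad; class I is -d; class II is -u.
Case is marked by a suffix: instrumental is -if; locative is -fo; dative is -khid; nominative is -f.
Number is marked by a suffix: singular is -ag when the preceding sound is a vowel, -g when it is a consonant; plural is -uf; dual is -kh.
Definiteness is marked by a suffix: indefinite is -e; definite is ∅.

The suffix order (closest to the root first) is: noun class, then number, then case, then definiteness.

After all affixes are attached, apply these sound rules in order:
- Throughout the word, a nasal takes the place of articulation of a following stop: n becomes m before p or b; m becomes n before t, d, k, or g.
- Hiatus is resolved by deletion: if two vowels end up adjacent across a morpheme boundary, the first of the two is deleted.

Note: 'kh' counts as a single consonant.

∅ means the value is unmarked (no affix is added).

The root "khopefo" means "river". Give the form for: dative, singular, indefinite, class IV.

khopefofagkhide

Attach noun class class IV -fu → khopefofu.
Attach number singular -ag (after vowel 'u') → khopefofuag.
Attach case dative -khid → khopefofuagkhid.
Attach definiteness indefinite -e → khopefofuagkhide.
Nasal assimilation: no change.
Apply vowel deletion: khopefofuagkhide → khopefofagkhide.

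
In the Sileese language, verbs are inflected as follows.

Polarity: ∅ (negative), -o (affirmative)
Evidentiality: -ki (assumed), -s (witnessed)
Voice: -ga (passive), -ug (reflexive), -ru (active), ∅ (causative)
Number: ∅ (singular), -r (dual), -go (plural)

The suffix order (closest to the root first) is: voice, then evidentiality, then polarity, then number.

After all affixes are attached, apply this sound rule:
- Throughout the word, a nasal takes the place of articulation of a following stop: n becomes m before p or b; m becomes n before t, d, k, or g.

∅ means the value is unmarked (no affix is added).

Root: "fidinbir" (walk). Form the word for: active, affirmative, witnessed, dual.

Attach voice active -ru → fidinbirru.
Attach evidentiality witnessed -s → fidinbirrus.
Attach polarity affirmative -o → fidinbirruso.
Attach number dual -r → fidinbirrusor.
Apply nasal assimilation: fidinbirrusor → fidimbirrusor.

fidimbirrusor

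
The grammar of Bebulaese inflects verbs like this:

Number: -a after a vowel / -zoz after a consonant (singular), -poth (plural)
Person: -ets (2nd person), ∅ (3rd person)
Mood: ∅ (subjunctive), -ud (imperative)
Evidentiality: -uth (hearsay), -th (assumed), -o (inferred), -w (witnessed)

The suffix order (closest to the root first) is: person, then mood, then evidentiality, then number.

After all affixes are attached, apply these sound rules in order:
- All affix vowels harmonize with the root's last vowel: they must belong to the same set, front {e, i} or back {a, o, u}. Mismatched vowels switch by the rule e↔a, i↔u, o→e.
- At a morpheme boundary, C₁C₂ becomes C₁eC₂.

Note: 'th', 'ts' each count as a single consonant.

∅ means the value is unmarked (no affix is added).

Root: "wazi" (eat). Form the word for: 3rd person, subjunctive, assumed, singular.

wazithezez

person = 3rd person: zero marking, form stays wazi.
mood = subjunctive: zero marking, form stays wazi.
Attach evidentiality assumed -th → wazith.
Attach number singular -zoz (after consonant 'th') → wazithzoz.
Apply vowel harmony: wazithzoz → wazithzez.
Apply epenthesis: wazithzez → wazithezez.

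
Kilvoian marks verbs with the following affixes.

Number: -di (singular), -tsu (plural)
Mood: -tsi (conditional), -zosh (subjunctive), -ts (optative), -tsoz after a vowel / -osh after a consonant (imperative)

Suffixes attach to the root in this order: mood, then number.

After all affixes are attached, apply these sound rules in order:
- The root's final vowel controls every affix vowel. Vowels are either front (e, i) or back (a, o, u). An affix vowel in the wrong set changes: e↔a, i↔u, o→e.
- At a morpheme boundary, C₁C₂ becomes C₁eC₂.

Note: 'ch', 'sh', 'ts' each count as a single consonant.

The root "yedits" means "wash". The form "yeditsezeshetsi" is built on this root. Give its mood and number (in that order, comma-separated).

Segment: yedits-zosh-tsu.
mood: -zosh → subjunctive.
number: -tsu → plural.

subjunctive, plural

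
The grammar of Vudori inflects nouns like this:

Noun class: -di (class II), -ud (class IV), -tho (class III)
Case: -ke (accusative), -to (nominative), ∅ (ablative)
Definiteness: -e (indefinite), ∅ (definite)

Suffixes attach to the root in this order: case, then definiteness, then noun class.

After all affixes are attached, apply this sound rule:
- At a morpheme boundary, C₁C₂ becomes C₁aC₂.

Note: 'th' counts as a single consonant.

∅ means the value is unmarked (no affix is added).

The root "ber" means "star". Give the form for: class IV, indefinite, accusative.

berakeeud

Attach case accusative -ke → berke.
Attach definiteness indefinite -e → berkee.
Attach noun class class IV -ud → berkeeud.
Apply epenthesis: berkeeud → berakeeud.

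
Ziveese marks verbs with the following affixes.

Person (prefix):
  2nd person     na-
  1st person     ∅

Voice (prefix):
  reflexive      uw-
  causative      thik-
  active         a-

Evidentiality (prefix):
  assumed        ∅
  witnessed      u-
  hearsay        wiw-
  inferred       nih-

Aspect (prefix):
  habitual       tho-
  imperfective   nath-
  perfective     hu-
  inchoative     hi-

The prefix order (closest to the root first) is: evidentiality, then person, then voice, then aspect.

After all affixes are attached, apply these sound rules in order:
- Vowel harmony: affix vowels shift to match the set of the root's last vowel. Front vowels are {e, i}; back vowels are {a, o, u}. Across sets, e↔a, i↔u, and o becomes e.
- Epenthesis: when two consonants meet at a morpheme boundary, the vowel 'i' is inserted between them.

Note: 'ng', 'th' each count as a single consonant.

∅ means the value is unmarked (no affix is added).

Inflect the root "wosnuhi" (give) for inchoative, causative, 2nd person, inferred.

Attach evidentiality inferred nih- → nihwosnuhi.
Attach person 2nd person na- → nanihwosnuhi.
Attach voice causative thik- → thiknanihwosnuhi.
Attach aspect inchoative hi- → hithiknanihwosnuhi.
Apply vowel harmony: hithiknanihwosnuhi → hithiknenihwosnuhi.
Apply epenthesis: hithiknenihwosnuhi → hithikinenihiwosnuhi.

hithikinenihiwosnuhi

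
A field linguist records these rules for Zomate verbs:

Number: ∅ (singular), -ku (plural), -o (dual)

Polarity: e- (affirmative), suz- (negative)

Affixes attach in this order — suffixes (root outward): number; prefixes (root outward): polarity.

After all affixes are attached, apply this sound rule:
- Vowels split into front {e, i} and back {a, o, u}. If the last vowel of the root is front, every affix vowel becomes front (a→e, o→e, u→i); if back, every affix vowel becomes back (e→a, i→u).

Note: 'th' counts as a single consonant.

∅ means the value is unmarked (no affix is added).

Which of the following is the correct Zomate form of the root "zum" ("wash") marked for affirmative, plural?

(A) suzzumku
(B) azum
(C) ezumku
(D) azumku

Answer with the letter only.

D

Attach polarity affirmative e- → ezum.
Attach number plural -ku → ezumku.
Apply vowel harmony: ezumku → azumku.
So the correct form is azumku, option (D).
(B) azum is wrong: it uses singular instead of plural for number.
(C) ezumku is wrong: it fails to apply the sound rule(s).
(A) suzzumku is wrong: it uses negative instead of affirmative for polarity.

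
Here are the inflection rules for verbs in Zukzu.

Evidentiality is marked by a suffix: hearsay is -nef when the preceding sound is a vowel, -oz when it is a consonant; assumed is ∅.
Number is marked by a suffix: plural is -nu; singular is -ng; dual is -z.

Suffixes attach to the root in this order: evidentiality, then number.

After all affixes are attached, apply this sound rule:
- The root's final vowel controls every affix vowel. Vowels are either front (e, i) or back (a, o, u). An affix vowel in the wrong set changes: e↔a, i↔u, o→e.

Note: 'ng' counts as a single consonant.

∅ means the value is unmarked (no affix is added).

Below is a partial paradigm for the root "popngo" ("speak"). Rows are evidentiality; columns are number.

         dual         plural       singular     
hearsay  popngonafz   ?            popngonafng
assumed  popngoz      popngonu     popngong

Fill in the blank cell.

Attach evidentiality hearsay -nef (after vowel 'o') → popngonef.
Attach number plural -nu → popngonefnu.
Apply vowel harmony: popngonefnu → popngonafnu.

popngonafnu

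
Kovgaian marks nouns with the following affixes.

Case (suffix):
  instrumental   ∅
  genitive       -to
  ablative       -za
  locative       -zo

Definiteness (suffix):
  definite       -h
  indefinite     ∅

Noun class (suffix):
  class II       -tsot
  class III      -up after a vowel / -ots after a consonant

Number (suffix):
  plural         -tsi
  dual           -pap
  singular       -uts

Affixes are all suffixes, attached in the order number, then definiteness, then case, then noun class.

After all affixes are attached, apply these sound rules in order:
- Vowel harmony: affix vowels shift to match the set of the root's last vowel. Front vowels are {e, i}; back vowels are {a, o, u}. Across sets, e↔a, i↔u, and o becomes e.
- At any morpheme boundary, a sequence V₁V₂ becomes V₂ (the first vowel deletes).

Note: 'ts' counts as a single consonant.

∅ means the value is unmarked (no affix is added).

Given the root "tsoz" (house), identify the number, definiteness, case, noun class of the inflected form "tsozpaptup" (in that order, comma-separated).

dual, indefinite, genitive, class III

Segment: tsoz-pap-to-up.
number: -pap → dual.
definiteness: ∅ → indefinite.
case: -to → genitive.
noun class: -up/ots → class III.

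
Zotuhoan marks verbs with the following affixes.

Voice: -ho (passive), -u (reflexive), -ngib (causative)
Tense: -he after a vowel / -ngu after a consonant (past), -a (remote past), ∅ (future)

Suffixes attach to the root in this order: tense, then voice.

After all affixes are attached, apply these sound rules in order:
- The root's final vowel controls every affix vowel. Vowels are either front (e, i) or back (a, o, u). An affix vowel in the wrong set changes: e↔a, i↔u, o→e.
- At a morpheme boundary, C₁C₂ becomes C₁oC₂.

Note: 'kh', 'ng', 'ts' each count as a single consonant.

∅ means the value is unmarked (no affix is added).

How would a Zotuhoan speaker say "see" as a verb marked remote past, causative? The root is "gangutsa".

gangutsaangub

Attach tense remote past -a → gangutsaa.
Attach voice causative -ngib → gangutsaangib.
Apply vowel harmony: gangutsaangib → gangutsaangub.
Epenthesis: no change.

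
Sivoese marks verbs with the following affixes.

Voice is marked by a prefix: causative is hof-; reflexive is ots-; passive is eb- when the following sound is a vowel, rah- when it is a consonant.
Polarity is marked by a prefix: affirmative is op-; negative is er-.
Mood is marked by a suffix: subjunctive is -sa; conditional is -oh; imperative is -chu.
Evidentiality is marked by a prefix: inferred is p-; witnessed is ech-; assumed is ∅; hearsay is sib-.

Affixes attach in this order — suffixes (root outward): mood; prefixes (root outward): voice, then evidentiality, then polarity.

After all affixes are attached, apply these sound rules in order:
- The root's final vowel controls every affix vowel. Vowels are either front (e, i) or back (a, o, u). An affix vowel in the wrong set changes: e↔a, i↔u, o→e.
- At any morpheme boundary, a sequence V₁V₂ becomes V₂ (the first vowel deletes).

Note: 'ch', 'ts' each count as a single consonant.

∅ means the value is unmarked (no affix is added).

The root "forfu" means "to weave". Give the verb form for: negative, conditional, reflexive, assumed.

Attach voice reflexive ots- → otsforfu.
evidentiality = assumed: zero marking, form stays otsforfu.
Attach polarity negative er- → erotsforfu.
Attach mood conditional -oh → erotsforfuoh.
Apply vowel harmony: erotsforfuoh → arotsforfuoh.
Apply vowel deletion: arotsforfuoh → arotsforfoh.

arotsforfoh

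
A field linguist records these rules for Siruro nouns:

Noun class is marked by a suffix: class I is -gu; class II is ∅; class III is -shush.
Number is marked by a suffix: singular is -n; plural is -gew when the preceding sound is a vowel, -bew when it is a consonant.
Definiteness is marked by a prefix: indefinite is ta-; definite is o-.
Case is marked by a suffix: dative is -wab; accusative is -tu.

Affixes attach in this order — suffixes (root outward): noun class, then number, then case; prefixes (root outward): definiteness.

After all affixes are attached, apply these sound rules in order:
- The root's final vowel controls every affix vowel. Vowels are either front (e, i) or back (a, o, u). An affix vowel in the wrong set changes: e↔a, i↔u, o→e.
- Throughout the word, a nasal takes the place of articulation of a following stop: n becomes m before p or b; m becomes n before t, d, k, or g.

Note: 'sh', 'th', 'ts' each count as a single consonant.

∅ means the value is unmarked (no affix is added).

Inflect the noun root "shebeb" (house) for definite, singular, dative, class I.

eshebebginweb

Attach definiteness definite o- → oshebeb.
Attach noun class class I -gu → oshebebgu.
Attach number singular -n → oshebebgun.
Attach case dative -wab → oshebebgunwab.
Apply vowel harmony: oshebebgunwab → eshebebginweb.
Nasal assimilation: no change.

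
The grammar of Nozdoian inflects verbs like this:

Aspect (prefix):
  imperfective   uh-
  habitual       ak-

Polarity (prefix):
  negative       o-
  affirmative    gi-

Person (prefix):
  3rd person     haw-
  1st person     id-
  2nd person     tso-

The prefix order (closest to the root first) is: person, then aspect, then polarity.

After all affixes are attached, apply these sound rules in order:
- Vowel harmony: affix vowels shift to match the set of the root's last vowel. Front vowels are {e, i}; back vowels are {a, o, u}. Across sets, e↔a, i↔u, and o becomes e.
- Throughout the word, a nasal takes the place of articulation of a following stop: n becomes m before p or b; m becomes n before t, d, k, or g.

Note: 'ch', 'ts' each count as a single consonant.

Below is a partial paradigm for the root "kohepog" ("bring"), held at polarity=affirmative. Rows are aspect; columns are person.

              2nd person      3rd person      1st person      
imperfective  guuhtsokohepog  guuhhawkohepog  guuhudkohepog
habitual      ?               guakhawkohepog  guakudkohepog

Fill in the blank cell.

Attach person 2nd person tso- → tsokohepog.
Attach aspect habitual ak- → aktsokohepog.
Attach polarity affirmative gi- → giaktsokohepog.
Apply vowel harmony: giaktsokohepog → guaktsokohepog.
Nasal assimilation: no change.

guaktsokohepog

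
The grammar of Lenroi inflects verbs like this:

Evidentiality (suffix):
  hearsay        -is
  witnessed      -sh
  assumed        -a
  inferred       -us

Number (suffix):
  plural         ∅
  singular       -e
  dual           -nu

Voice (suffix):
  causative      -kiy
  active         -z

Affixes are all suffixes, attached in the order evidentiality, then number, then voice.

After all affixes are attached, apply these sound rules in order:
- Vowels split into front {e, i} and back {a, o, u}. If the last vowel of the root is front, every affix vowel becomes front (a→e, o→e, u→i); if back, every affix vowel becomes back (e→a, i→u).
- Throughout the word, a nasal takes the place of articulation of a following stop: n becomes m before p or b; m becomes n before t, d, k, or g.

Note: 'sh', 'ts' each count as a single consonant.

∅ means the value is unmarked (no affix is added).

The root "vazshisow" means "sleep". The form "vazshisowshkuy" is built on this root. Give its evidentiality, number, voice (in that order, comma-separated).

witnessed, plural, causative

Segment: vazshisow-sh-kiy.
evidentiality: -sh → witnessed.
number: ∅ → plural.
voice: -kiy → causative.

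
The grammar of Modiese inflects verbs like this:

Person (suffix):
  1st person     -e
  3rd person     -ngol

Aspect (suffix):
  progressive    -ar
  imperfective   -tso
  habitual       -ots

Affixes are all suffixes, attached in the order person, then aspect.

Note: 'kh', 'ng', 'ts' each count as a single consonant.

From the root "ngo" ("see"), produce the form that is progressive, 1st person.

ngoear

Attach person 1st person -e → ngoe.
Attach aspect progressive -ar → ngoear.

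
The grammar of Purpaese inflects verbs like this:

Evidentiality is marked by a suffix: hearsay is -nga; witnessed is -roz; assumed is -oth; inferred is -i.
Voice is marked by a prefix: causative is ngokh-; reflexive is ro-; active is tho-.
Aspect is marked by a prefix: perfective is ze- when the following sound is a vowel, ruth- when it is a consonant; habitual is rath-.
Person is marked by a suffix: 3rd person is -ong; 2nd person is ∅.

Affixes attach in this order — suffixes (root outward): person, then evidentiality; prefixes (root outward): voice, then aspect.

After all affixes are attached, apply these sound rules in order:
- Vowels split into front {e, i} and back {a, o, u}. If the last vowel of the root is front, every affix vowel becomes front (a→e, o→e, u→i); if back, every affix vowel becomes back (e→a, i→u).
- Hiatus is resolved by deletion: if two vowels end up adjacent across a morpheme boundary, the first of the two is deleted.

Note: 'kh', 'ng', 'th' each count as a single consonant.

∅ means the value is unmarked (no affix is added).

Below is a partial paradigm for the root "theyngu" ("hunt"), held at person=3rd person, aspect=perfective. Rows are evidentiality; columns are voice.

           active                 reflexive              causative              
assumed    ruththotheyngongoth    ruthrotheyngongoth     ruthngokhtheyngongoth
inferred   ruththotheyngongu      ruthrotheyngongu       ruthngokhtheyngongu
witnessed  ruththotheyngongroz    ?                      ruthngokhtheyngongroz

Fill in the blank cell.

Attach person 3rd person -ong → theynguong.
Attach voice reflexive ro- → rotheynguong.
Attach evidentiality witnessed -roz → rotheynguongroz.
Attach aspect perfective ruth- (before consonant 'r') → ruthrotheynguongroz.
Vowel harmony: no change.
Apply vowel deletion: ruthrotheynguongroz → ruthrotheyngongroz.

ruthrotheyngongroz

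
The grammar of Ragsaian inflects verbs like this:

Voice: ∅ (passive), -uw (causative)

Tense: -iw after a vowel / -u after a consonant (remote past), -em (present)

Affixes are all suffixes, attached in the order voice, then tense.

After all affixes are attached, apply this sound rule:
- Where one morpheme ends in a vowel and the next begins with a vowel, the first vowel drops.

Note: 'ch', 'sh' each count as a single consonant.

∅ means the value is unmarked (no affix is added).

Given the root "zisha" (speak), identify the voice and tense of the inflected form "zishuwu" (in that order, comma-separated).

causative, remote past

Segment: zisha-uw-u.
voice: -uw → causative.
tense: -iw/u → remote past.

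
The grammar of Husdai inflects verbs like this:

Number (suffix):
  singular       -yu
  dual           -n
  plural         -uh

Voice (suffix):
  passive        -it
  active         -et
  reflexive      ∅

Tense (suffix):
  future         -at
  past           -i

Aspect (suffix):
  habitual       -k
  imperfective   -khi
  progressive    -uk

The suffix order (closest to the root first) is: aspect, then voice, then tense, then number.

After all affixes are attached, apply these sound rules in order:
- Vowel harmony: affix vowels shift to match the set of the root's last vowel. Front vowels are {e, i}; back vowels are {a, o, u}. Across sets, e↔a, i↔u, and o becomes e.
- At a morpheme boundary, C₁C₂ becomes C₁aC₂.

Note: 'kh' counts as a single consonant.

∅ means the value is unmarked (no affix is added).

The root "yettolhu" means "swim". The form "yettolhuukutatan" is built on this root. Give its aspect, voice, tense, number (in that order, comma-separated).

Segment: yettolhu-uk-it-at-n.
aspect: -uk → progressive.
voice: -it → passive.
tense: -at → future.
number: -n → dual.

progressive, passive, future, dual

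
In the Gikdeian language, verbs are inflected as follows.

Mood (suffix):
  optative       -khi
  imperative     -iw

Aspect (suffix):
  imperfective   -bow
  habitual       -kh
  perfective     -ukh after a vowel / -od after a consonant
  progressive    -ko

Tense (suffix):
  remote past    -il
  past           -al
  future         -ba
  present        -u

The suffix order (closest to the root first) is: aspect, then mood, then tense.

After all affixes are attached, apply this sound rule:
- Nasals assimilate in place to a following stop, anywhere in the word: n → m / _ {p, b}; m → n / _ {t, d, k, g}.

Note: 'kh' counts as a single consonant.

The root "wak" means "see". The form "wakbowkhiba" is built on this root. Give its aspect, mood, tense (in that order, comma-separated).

Segment: wak-bow-khi-ba.
aspect: -bow → imperfective.
mood: -khi → optative.
tense: -ba → future.

imperfective, optative, future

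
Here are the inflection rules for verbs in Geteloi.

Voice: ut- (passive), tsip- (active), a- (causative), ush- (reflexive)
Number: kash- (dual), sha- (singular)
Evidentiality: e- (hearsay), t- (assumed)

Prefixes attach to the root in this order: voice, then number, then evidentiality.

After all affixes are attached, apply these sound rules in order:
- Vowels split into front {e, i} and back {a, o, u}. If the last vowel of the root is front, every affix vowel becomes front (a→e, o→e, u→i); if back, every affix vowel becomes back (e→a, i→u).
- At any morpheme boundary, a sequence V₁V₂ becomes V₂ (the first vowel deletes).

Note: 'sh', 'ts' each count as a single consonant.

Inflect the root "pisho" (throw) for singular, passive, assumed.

tshutpisho

Attach voice passive ut- → utpisho.
Attach number singular sha- → shautpisho.
Attach evidentiality assumed t- → tshautpisho.
Vowel harmony: no change.
Apply vowel deletion: tshautpisho → tshutpisho.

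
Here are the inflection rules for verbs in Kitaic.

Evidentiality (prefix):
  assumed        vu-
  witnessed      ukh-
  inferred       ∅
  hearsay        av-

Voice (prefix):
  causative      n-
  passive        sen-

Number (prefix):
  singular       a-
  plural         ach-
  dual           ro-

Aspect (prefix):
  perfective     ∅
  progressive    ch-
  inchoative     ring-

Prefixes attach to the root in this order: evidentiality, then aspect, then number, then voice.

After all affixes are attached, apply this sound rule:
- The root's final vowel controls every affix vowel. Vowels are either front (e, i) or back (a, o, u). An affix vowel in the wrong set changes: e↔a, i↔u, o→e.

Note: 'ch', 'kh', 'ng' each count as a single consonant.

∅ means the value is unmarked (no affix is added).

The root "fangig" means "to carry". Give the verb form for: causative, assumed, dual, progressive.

nrechvifangig

Attach evidentiality assumed vu- → vufangig.
Attach aspect progressive ch- → chvufangig.
Attach number dual ro- → rochvufangig.
Attach voice causative n- → nrochvufangig.
Apply vowel harmony: nrochvufangig → nrechvifangig.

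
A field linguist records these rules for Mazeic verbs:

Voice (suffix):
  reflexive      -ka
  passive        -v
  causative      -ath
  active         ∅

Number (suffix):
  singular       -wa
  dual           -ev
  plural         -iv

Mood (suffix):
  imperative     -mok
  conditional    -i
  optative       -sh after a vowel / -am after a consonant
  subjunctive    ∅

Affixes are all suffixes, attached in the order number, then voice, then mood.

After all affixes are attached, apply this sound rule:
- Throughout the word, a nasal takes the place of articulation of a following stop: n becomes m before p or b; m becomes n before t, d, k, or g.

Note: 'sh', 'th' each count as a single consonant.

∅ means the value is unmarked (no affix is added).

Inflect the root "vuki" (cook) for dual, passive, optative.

Attach number dual -ev → vukiev.
Attach voice passive -v → vukievv.
Attach mood optative -am (after consonant 'v') → vukievvam.
Nasal assimilation: no change.

vukievvam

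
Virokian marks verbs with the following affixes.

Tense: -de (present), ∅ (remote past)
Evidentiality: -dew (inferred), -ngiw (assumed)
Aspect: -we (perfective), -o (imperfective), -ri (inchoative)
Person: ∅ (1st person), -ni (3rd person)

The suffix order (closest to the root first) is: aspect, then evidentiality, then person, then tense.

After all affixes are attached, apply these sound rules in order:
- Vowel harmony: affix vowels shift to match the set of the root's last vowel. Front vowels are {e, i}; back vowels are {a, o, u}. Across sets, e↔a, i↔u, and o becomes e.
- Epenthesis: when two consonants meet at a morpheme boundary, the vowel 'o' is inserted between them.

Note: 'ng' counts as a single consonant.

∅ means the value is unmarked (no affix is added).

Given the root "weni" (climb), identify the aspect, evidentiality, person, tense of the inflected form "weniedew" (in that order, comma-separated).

imperfective, inferred, 1st person, remote past

Segment: weni-o-dew.
aspect: -o → imperfective.
evidentiality: -dew → inferred.
person: ∅ → 1st person.
tense: ∅ → remote past.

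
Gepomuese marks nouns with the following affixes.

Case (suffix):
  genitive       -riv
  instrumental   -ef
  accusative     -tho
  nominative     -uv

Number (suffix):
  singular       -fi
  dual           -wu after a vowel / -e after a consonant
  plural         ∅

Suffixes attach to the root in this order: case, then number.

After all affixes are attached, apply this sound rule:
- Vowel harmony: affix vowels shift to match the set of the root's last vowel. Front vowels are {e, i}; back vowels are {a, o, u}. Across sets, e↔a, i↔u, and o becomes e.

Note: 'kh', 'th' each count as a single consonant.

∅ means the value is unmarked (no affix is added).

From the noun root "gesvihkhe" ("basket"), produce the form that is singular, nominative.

gesvihkheivfi

Attach case nominative -uv → gesvihkheuv.
Attach number singular -fi → gesvihkheuvfi.
Apply vowel harmony: gesvihkheuvfi → gesvihkheivfi.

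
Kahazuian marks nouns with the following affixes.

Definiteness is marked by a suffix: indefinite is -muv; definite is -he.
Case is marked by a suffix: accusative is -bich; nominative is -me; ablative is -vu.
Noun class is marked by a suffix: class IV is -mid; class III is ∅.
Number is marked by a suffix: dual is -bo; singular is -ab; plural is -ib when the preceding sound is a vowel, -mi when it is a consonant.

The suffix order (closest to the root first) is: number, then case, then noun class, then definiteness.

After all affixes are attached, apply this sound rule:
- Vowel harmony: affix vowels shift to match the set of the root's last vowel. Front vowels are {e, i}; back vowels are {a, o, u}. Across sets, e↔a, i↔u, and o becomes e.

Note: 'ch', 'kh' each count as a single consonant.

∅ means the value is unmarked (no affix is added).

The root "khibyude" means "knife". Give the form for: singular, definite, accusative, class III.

khibyudeebbichhe

Attach number singular -ab → khibyudeab.
Attach case accusative -bich → khibyudeabbich.
noun class = class III: zero marking, form stays khibyudeabbich.
Attach definiteness definite -he → khibyudeabbichhe.
Apply vowel harmony: khibyudeabbichhe → khibyudeebbichhe.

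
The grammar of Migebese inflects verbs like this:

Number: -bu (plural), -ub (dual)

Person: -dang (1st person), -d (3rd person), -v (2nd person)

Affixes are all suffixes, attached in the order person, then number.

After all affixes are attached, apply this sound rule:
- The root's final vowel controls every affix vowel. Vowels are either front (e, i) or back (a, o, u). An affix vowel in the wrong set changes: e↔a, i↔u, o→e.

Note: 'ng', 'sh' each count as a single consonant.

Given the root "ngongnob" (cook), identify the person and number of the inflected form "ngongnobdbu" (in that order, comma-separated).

3rd person, plural

Segment: ngongnob-d-bu.
person: -d → 3rd person.
number: -bu → plural.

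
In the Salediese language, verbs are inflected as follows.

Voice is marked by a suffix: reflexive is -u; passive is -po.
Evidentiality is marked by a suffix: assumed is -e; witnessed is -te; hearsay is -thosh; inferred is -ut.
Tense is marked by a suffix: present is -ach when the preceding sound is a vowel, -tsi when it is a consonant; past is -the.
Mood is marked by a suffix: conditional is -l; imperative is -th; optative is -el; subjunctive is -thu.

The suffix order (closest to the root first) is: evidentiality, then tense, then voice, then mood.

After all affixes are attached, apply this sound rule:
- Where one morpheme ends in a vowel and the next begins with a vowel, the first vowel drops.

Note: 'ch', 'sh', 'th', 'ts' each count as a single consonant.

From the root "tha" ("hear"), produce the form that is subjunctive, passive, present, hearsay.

Attach evidentiality hearsay -thosh → thathosh.
Attach tense present -tsi (after consonant 'sh') → thathoshtsi.
Attach voice passive -po → thathoshtsipo.
Attach mood subjunctive -thu → thathoshtsipothu.
Vowel deletion: no change.

thathoshtsipothu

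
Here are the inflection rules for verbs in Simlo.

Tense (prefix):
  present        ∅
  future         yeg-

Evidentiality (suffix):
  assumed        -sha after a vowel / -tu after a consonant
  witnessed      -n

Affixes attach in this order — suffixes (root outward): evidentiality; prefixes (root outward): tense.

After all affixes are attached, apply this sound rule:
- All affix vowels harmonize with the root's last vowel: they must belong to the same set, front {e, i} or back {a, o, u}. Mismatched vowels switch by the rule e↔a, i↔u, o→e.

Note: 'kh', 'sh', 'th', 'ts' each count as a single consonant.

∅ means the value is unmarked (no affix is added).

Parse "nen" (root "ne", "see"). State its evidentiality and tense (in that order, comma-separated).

witnessed, present

Segment: ne-n.
evidentiality: -n → witnessed.
tense: ∅ → present.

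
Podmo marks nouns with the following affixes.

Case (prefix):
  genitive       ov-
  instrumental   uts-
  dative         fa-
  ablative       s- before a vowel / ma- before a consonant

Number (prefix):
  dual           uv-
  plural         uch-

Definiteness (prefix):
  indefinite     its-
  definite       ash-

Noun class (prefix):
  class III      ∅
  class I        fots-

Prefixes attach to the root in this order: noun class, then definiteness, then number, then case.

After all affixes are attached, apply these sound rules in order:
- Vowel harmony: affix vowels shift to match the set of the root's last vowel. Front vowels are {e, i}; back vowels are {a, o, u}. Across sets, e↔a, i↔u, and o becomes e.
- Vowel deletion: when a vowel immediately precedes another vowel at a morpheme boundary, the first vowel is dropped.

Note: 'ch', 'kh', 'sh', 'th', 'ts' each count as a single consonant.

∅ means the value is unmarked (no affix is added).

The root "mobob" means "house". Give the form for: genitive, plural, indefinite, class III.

ovuchutsmobob

noun class = class III: zero marking, form stays mobob.
Attach definiteness indefinite its- → itsmobob.
Attach number plural uch- → uchitsmobob.
Attach case genitive ov- → ovuchitsmobob.
Apply vowel harmony: ovuchitsmobob → ovuchutsmobob.
Vowel deletion: no change.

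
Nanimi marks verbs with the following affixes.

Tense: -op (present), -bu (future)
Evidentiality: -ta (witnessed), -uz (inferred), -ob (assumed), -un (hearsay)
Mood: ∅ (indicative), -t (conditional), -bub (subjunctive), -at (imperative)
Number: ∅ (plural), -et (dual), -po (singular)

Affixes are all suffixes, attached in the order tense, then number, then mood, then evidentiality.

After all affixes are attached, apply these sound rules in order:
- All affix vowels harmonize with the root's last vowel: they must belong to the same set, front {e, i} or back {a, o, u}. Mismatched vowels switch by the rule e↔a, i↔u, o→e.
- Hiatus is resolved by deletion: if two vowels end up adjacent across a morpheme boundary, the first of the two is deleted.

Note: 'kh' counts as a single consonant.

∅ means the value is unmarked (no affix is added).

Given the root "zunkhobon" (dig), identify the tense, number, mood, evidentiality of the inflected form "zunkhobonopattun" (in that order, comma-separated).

present, dual, conditional, hearsay

Segment: zunkhobon-op-et-t-un.
tense: -op → present.
number: -et → dual.
mood: -t → conditional.
evidentiality: -un → hearsay.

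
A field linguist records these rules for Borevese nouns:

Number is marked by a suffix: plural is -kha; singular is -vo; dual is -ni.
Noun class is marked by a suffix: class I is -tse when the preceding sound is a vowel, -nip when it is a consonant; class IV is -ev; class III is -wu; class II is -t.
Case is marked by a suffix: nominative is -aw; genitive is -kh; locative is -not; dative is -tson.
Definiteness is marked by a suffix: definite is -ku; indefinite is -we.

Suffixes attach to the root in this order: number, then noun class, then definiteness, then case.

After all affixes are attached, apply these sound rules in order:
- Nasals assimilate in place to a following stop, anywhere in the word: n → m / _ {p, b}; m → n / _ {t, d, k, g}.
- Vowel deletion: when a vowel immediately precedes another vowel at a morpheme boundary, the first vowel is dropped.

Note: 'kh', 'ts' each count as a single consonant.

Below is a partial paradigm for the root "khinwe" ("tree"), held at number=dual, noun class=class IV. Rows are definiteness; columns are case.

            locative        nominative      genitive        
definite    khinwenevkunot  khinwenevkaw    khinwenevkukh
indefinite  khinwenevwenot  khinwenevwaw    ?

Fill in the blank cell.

Attach number dual -ni → khinweni.
Attach noun class class IV -ev → khinweniev.
Attach definiteness indefinite -we → khinwenievwe.
Attach case genitive -kh → khinwenievwekh.
Nasal assimilation: no change.
Apply vowel deletion: khinwenievwekh → khinwenevwekh.

khinwenevwekh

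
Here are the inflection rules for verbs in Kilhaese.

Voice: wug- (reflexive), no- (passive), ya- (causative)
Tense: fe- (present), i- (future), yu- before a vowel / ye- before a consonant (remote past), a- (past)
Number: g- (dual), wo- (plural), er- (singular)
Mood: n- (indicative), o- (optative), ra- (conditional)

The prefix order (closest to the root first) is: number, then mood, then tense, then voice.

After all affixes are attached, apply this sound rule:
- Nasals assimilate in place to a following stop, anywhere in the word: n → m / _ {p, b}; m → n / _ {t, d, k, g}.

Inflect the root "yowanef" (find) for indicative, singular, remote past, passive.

Attach number singular er- → eryowanef.
Attach mood indicative n- → neryowanef.
Attach tense remote past ye- (before consonant 'n') → yeneryowanef.
Attach voice passive no- → noyeneryowanef.
Nasal assimilation: no change.

noyeneryowanef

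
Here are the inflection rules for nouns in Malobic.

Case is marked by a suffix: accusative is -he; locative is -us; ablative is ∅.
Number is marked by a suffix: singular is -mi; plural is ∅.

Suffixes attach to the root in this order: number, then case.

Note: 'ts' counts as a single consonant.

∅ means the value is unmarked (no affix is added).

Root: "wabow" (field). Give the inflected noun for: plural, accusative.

number = plural: zero marking, form stays wabow.
Attach case accusative -he → wabowhe.

wabowhe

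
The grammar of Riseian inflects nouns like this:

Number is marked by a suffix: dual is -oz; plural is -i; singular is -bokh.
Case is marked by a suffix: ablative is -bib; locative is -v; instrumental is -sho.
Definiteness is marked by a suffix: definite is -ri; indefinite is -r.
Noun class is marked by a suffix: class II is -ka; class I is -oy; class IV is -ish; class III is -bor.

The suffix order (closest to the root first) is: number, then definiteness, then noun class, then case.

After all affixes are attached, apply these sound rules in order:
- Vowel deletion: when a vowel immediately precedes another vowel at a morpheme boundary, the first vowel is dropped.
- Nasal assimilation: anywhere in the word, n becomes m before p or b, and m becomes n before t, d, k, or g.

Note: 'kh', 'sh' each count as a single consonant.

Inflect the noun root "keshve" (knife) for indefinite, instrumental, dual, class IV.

Attach number dual -oz → keshveoz.
Attach definiteness indefinite -r → keshveozr.
Attach noun class class IV -ish → keshveozrish.
Attach case instrumental -sho → keshveozrishsho.
Apply vowel deletion: keshveozrishsho → keshvozrishsho.
Nasal assimilation: no change.

keshvozrishsho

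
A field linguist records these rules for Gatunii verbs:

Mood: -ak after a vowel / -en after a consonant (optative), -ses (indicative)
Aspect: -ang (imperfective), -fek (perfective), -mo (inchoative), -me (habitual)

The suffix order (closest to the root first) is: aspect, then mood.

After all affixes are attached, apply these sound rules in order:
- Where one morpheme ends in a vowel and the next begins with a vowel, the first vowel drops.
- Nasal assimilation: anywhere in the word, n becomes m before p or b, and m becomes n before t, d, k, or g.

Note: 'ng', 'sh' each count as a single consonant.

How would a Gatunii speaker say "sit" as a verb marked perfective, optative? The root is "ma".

Attach aspect perfective -fek → mafek.
Attach mood optative -en (after consonant 'k') → mafeken.
Vowel deletion: no change.
Nasal assimilation: no change.

mafeken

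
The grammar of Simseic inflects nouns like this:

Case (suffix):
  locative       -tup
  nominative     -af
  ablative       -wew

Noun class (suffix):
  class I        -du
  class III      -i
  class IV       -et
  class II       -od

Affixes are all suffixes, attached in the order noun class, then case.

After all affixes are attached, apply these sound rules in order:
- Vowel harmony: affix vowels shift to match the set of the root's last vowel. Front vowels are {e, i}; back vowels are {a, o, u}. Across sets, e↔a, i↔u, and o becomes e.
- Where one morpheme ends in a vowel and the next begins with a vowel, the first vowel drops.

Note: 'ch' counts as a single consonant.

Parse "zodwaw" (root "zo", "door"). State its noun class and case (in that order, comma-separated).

Segment: zo-od-wew.
noun class: -od → class II.
case: -wew → ablative.

class II, ablative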